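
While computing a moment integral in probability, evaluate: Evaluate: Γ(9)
Γ(n)=(n-1)! for positive integers
Γ(9)=8!=40320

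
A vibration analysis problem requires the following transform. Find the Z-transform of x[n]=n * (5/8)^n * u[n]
Using the property Z{n * a^n * u[n]}=az/(z-a)^2
With a=5/8: X(z)=(5/8)z/(z - 5/8)^2, |z| > 5/8

Answer: (5/8)z/(z - 5/8)^2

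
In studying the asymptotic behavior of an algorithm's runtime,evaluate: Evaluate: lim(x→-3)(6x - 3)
Polynomial is continuous, so substitute x = -3:
6·(-3) - 3 = -21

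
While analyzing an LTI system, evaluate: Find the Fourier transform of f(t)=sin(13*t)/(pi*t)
sin(W*t)/(pi*t) = (W/pi)*sinc(W*t/pi) is the impulse response of the ideal low-pass filter with cutoff W (here W = 13).
Its Fourier transform is a rectangular function:
F(omega) = 1 for |omega| < 13, 0 otherwise

Answer: rect(omega/26) [i.e., 1 for |omega| < 13, 0 otherwise]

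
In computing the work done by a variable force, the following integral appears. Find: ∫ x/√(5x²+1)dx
Let u=5x²+1, du=10x dx
∫ (1/10)·u^(-1/2) du=√u/5+C

Answer: √(5x²+1)/5+C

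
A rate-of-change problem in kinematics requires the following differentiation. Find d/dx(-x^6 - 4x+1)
Power rule: d/dx(ax^n)=n·a·x^(n-1)
Term by term: -6·x^5 - 4

Answer: -6x^5 - 4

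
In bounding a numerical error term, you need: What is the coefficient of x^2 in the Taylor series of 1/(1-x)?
1/(1-x)=Σ x^n for |x|<1
All coefficients are 1

Answer: 1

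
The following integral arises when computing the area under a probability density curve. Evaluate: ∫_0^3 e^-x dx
Antiderivative: -e^-x
Evaluate: -(e^-3-1)

Answer: (e^-3-1)/(-1)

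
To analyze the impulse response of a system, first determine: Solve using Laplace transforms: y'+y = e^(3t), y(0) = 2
Take L: sY - 2+Y=1/(s-3)
Y(s+1)=1/(s-3)+2
Y=1/((s-3)(s+1))+2/(s+1)
Partial fractions: 1/((s-3)(s+1))=(1/4)/(s-3) - (1/4)/(s+1)
So Y=(1/4)/(s-3)+(7/4)/(s+1)
Inverse Laplace transform (L^(-1){1/(s-3)}=e^(3t), L^(-1){1/(s+1)}=e^(-t)):

Answer: y(t)=(1/4)·e^(3t)+(7/4)·e^(-t)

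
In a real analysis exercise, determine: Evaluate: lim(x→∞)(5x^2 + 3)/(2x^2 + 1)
Divide numerator and denominator by x^2:
lim (5+3/x^2)/(2+1/x^2)=5/2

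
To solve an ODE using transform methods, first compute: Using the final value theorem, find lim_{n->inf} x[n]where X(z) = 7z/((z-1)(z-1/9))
Final value theorem: lim x[n] = lim_{z->1} (z-1) * X(z)
(z-1) * X(z) = 7z/(z-1/9)
As z->1: 7/(1-1/9) = 7/(8/9) = 63/8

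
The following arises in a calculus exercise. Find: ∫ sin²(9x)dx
Using identity sin²(u)=(1 - cos(2u))/2:
∫ (1 - cos(18x))/2 dx=x/2 - sin(18x)/36+C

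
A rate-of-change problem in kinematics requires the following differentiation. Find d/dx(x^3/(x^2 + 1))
Quotient rule: (f/g)' = (f'g - fg')/g²
f = x^3, f' = 3x^2
g = x^2 + 1, g' = 2x

Answer: (3x^2·(x^2 + 1) - 2x^4)/(x^2 + 1)²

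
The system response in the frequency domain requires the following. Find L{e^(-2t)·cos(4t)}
First shifting: L{e^(at)f(t)} = F(s-a)
L{cos(4t)} = s/(s²+16)
Shift: (s+2)/((s+2)²+16)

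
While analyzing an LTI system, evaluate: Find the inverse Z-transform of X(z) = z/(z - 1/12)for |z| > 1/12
Standard pair: z/(z-a) <-> a^n * u[n] for causal signals
With a = 1/12: x[n] = (1/12)^n * u[n]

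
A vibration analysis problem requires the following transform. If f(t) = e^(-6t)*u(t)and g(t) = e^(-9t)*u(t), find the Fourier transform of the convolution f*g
By the convolution theorem: F{f * g}=F(omega) * G(omega)
F(omega)=1/(6+j * omega), G(omega)=1/(9+j * omega)
F{f * g}=1/((6+j * omega)(9+j * omega))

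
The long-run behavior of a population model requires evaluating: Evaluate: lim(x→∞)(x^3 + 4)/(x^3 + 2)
Divide numerator and denominator by x^3:
lim (1 + 4/x^3)/(1 + 2/x^3) = 1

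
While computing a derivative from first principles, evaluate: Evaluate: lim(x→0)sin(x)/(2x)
L'Hôpital (0/0): lim cos(x)/2 = 1/2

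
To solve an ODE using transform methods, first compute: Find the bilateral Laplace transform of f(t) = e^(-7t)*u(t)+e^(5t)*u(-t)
For e^(-7t)*u(t): L=1/(s+7), Re(s) > -7
For e^(5t)*u(-t): L=-1/(s-5), Re(s) < 5
Combined: F(s)=1/(s+7)-1/(s-5), -7 < Re(s) < 5

Answer: 1/(s+7)-1/(s-5), ROC: -7 < Re(s) < 5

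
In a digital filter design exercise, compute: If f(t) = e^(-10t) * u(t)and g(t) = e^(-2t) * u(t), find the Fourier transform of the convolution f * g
By the convolution theorem: F{f*g} = F(omega)*G(omega)
F(omega) = 1/(10 + j*omega), G(omega) = 1/(2 + j*omega)
F{f*g} = 1/((10 + j*omega)(2 + j*omega))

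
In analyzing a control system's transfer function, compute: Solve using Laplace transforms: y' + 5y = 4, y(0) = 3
Take L of both sides: sY(s) - 3 + 5Y(s)=4/s
Y(s)(s + 5)=4/s + 3
Y(s)=4/(s(s + 5)) + 3/(s + 5)
Partial fractions: 4/(s(s + 5))=(4/5)/s - (4/5)/(s + 5)
So Y(s)=(4/5)/s + (11/5)/(s + 5)
Inverse transform (L^(-1){1/s}=1, L^(-1){1/(s + 5)}=e^(-5t)):

Answer: y(t)=4/5 + (11/5)·e^(-5t)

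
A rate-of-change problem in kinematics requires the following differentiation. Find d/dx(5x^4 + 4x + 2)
Power rule: d/dx(ax^n)=n·a·x^(n-1)
Term by term: 20·x^3+4

Answer: 20x^3+4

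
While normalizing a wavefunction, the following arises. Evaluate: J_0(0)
J_0(0)=1 (Bessel function of first kind at origin)

Answer: 1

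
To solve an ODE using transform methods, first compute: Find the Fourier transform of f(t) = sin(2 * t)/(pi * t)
sin(W*t)/(pi*t)=(W/pi)*sinc(W*t/pi) is the impulse response of the ideal low-pass filter with cutoff W (here W=2).
Its Fourier transform is a rectangular function:
F(omega)=1 for |omega| < 2, 0 otherwise

Answer: rect(omega/4) [i.e., 1 for |omega| < 2, 0 otherwise]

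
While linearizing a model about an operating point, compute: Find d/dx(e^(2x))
Chain rule: d/dx[e^u] = e^u · u' where u = 2x
u' = 2

Answer: 2·e^(2x)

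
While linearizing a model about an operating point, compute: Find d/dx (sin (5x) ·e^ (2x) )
Product rule: (fg)'=f'g + fg'
f=sin(5x), f'=5·cos(5x)
g=e^(2x), g'=2·e^(2x)

Answer: 5·cos(5x)·e^(2x) + 2·sin(5x)·e^(2x)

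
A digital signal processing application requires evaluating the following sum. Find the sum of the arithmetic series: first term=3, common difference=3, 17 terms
Last term: a_n=3 + (17 - 1)·3=51
Sum=n(a_1 + a_n)/2=17(3 + 51)/2=459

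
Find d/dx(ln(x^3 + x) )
Chain rule: d/dx[ln(u)] = u'/u where u = x^3 + x
u' = 3x^2 + 1

Answer: (3x^2 + 1)/(x^3 + x)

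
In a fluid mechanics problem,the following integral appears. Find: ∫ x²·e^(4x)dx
Integration by parts twice:
First: u=x², dv=e^(4x) dx => x²e^(4x)/4 - (2/4)∫ xe^(4x) dx
Second (∫ xe^(4x) dx): xe^(4x)/4 - e^(4x)/16
Combining: e^(4x)(x²/4-2x/16+2/64)+C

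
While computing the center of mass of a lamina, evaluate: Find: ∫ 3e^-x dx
Since d/dx[e^-x] = - e^-x, we get -3e^-x + C

Answer: -3e^-x + C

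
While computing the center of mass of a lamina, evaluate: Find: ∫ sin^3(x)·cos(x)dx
Let u = sin(x), du = cos(x) dx
∫ u^3 du = u^4/4+C

Answer: sin^4(x)/4+C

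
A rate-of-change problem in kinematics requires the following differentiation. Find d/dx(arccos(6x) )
d/dx[arccos(u)] = -u'/√(1-u²), u = 6x, u' = 6

Answer: -6/√(1 - 36x²)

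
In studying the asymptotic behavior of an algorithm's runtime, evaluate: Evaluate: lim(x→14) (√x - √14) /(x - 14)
Multiply by conjugate (√x+√14)/(√x+√14):
=(x - 14)/((x - 14)(√x+√14))=1/(√x+√14)
As x → 14: 1/(2√14)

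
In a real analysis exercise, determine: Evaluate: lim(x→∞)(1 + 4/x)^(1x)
Rewrite as [(1 + 4/x)^x]^1.
lim(1 + 4/x)^x = e^4, so limit = (e^4)^1 = e^4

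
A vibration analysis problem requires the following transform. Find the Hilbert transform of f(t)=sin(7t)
The Hilbert transform shifts each frequency component by -pi/2.
H{sin(wt)}=-cos(wt)
With w=7: H{sin(7t)}=-cos(7t)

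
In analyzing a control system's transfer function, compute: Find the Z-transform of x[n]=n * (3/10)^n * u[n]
Using the property Z{n*a^n*u[n]}=az/(z-a)^2
With a=3/10: X(z)=(3/10)z/(z - 3/10)^2, |z| > 3/10

Answer: (3/10)z/(z - 3/10)^2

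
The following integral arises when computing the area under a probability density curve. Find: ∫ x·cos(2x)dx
By parts: u=x, dv=cos(2x) dx
du=dx, v=sin(2x)/2
=x·sin(2x)/2 + cos(2x)/2² + C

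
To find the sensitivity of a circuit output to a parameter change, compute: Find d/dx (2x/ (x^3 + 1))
Quotient rule: (f/g)' = (f'g - fg')/g²
f = 2x, f' = 2
g = x^3+1, g' = 3x^2

Answer: (2·(x^3+1)-6x^3)/(x^3+1)²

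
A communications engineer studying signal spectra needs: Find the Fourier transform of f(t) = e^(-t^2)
The Fourier transform of a Gaussian e^(-t^2) is sqrt(pi)*e^(-omega^2/4).
With a = 1: F(omega) = sqrt(pi)*e^(-omega^2/4)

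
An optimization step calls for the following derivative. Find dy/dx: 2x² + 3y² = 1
Differentiate: 4x + 6y·(dy/dx)=0
dy/dx=-4x/(6y)=-(2/3)·(x/y)

Answer: dy/dx=-(2/3)·(x/y)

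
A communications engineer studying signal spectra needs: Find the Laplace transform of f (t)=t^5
L{t^n}=n!/s^(n + 1)
L{t^5}=5!/s^6=120/s^6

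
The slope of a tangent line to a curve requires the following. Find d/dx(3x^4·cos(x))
Product rule: (fg)'=f'g + fg'
f=3x^4, f'=12x^3
g=cos(x), g'=-sin(x)

Answer: 12x^3·cos(x) - 3x^4·sin(x)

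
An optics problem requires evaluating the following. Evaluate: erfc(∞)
erfc(x)=1 - erf(x); erfc(∞)=1 - erf(∞)=1-1=0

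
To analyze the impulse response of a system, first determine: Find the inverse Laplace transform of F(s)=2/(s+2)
L^(-1){2/(s-a)} = c·e^(at)
Here a = -2, c = 2

Answer: 2e^(-2t)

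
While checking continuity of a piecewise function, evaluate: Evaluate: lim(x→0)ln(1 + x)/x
L'Hôpital (0/0): lim 1/(1+x) / 1 = 1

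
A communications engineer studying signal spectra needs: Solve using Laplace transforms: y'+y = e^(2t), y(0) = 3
Take L: sY - 3+Y=1/(s-2)
Y(s+1)=1/(s-2)+3
Y=1/((s-2)(s+1))+3/(s+1)
Partial fractions: 1/((s-2)(s+1))=(1/3)/(s-2) - (1/3)/(s+1)
So Y=(1/3)/(s-2)+(8/3)/(s+1)
Inverse Laplace transform (L^(-1){1/(s-2)}=e^(2t), L^(-1){1/(s+1)}=e^(-t)):

Answer: y(t)=(1/3)·e^(2t)+(8/3)·e^(-t)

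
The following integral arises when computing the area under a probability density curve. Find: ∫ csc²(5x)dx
Since d/dx[-cot(5x)] = 5csc²(5x), integral = -cot(5x)/5 + C

Answer: (-1/5)cot(5x) + C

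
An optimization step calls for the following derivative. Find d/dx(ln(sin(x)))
Chain rule: d/dx[ln(u)] = u'/u where u = sin(x)
u' = cos(x)

Answer: (cos(x))/(sin(x))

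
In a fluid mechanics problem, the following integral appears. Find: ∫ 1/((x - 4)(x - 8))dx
Partial fractions: 1/((x-4)(x-8))=A/(x-4)+B/(x-8)
A=-1/4, B=1/4
∫ [-1/4· 1/(x-4)+1/4· 1/(x-8)] dx
=(1/4)[ln|x-8| - ln|x-4|]+C

Answer: (1/4)·ln|(x-8)/(x-4)|+C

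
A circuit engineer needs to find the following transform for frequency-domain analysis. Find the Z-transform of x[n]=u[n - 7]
Using the time-shift property: Z{u[n-7]}=z^(-7)*z/(z-1)
=z^(-6)/(z-1)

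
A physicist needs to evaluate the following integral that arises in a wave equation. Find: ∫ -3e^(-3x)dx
Since d/dx[e^(-3x)]=-3e^(-3x), we get 1 e^(-3x) + C

Answer: e^(-3x) + C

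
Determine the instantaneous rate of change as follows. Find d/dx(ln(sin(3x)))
Chain rule: d/dx[ln(u)]=u'/u where u=sin(3x)
u'=3cos(3x)

Answer: (3cos(3x))/(sin(3x))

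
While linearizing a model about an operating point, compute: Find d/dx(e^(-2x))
Chain rule: d/dx[e^u] = e^u · u' where u = -2x
u' = -2

Answer: -2·e^(-2x)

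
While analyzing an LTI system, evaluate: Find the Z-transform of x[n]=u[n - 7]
Using the time-shift property: Z{u[n-7]} = z^(-7) * z/(z-1)
= z^(-6)/(z-1)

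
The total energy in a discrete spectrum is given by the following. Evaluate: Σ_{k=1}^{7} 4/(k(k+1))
Partial fractions: 4/(k(k + 1)) = 4/k - 4/(k + 1)
Telescoping sum: 4(1 - 1/8) = 4·7/8

Answer: 7/2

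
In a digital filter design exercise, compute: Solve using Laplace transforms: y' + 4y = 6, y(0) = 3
Take L of both sides: sY(s) - 3 + 4Y(s)=6/s
Y(s)(s + 4)=6/s + 3
Y(s)=6/(s(s + 4)) + 3/(s + 4)
Partial fractions: 6/(s(s + 4))=(3/2)/s - (3/2)/(s + 4)
So Y(s)=(3/2)/s + (3/2)/(s + 4)
Inverse transform (L^(-1){1/s}=1, L^(-1){1/(s + 4)}=e^(-4t)):

Answer: y(t)=3/2 + (3/2)·e^(-4t)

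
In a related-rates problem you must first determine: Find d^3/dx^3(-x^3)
Apply power rule 3 times:
d^1: -3x^2
d^2: -6x
d^3: -6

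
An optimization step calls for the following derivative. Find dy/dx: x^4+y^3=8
Differentiate: 4x^3 + 3y^2·(dy/dx)=0
dy/dx=-4x^3/(3y^2)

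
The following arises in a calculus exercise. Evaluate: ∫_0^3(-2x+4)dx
Step 1: Find antiderivative F(x)=-x^2+4x
Step 2: F(3) - F(0)=3 - (0)=3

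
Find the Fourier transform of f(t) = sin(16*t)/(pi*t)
sin(W*t)/(pi*t)=(W/pi)*sinc(W*t/pi) is the impulse response of the ideal low-pass filter with cutoff W (here W=16).
Its Fourier transform is a rectangular function:
F(omega)=1 for |omega| < 16, 0 otherwise

Answer: rect(omega/32) [i.e., 1 for |omega| < 16, 0 otherwise]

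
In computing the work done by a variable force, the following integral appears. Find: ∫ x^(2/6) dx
Power rule: ∫ x^(1/3) dx=x^(4/3)/(4/3) + C

Answer: (3/4)·x^(4/3) + C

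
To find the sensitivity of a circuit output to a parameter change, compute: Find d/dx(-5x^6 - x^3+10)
Power rule: d/dx(ax^n)=n·a·x^(n-1)
Term by term: -30·x^5 - 3·x^2

Answer: -30x^5 - 3x^2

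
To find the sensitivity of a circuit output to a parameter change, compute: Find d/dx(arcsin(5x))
d/dx[arcsin(u)]=u'/√(1-u²), u=5x, u'=5

Answer: 5/√(1 - 25x²)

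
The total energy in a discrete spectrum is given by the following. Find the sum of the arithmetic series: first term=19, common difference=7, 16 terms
Last term: a_n=19+(16-1)·7=124
Sum=n(a_1+a_n)/2=16(19+124)/2=1144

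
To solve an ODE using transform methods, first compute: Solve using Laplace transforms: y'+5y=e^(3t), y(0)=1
Take L: sY - 1 + 5Y = 1/(s-3)
Y(s + 5) = 1/(s-3) + 1
Y = 1/((s-3)(s + 5)) + 1/(s + 5)
Partial fractions: 1/((s-3)(s + 5)) = (1/8)/(s-3) - (1/8)/(s + 5)
So Y = (1/8)/(s-3) + (7/8)/(s + 5)
Inverse Laplace transform (L^(-1){1/(s-3)} = e^(3t), L^(-1){1/(s + 5)} = e^(-5t)):

Answer: y(t) = (1/8)·e^(3t) + (7/8)·e^(-5t)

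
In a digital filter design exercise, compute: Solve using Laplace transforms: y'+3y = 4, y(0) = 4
Take L of both sides: sY(s)-4+3Y(s)=4/s
Y(s)(s+3)=4/s+4
Y(s)=4/(s(s+3))+4/(s+3)
Partial fractions: 4/(s(s+3))=(4/3)/s - (4/3)/(s+3)
So Y(s)=(4/3)/s+(8/3)/(s+3)
Inverse transform (L^(-1){1/s}=1, L^(-1){1/(s+3)}=e^(-3t)):

Answer: y(t)=4/3+(8/3)·e^(-3t)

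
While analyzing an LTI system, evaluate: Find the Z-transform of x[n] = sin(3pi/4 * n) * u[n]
Z{sin(w0 * n) * u[n]}=z * sin(w0)/(z^2-2z * cos(w0)+1)
With w0=3pi/4: X(z)=z * sin(3pi/4)/(z^2-2z * cos(3pi/4)+1)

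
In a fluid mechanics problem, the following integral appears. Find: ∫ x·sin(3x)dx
By parts: u = x, dv = sin(3x) dx
du = dx, v = -cos(3x)/3
= -x·cos(3x)/3 + sin(3x)/3² + C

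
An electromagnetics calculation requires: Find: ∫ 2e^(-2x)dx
Since d/dx[e^(-2x)] = -2e^(-2x), we get -1 e^(-2x)+C

Answer: -e^(-2x)+C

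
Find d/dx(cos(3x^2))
Chain rule: d/dx[cos(u)] = -sin(u)·u' where u = 3x^2
u' = 6x

Answer: -6x·sin(3x^2)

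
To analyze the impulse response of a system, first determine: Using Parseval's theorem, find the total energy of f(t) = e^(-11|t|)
Parseval's theorem: E = integral |f(t)|^2 dt = (1/2pi) integral |F(omega)|^2 domega
E = integral_{-inf}^{inf} e^(-22|t|) dt = 2 * integral_0^inf e^(-22t) dt = 2/(2 * 11) = 1/11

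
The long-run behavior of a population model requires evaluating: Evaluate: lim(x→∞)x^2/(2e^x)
Apply L'Hôpital 2 times (∞/∞ each time):
Eventually get 2!/(2e^x) → 0

Answer: 0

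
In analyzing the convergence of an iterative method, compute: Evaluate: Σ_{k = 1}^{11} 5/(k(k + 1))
Partial fractions: 5/(k(k + 1))=5/k - 5/(k + 1)
Telescoping sum: 5(1 - 1/12)=5·11/12

Answer: 55/12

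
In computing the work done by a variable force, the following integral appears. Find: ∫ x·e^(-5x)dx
Integration by parts: u=x, dv=e^(-5x) dx
du=dx, v=e^(-5x)/(-5)
=x·e^(-5x)/(-5) - ∫ e^(-5x)/(-5) dx
=x·e^(-5x)/(-5) - e^(-5x)/25 + C

Answer: e^(-5x)(x/(-5) - 1/25) + C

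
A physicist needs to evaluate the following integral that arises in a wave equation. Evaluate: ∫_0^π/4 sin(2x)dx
Antiderivative: -cos(2x)/2
Evaluate at bounds: [-cos(2·π/4)/2] - [-cos(2·0)/2]
= (-(0)+(1))/2 = 1/2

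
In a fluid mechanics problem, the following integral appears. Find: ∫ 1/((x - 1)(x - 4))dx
Partial fractions: 1/((x-1)(x-4)) = A/(x-1) + B/(x-4)
A = -1/3, B = 1/3
∫ [-1/3· 1/(x-1) + 1/3· 1/(x-4)] dx
= (1/3)[ln|x-4| - ln|x-1|] + C

Answer: (1/3)·ln|(x-4)/(x-1)| + C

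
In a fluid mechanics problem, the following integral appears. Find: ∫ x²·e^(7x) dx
Integration by parts twice:
First: u = x², dv = e^(7x) dx => x²e^(7x)/7 - (2/7)∫ xe^(7x) dx
Second (∫ xe^(7x) dx): xe^(7x)/7 - e^(7x)/49
Combining: e^(7x)(x²/7 - 2x/49 + 2/343) + C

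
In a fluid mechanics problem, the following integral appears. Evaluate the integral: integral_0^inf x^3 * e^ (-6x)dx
This is a Gamma integral. Substitute u=6x (du=6 dx):
integral_0^inf x^3*e^(-6x) dx=(1/6^4) integral_0^inf u^3*e^(-u) du
=Gamma(4)/6^4=3!/6^4=6/1296

Answer: 1/216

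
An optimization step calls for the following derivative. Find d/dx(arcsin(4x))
d/dx[arcsin(u)]=u'/√(1-u²), u=4x, u'=4

Answer: 4/√(1 - 16x²)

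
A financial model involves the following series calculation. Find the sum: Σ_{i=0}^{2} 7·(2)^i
Geometric series: S=a(1 - r^n)/(1 - r)
a=7, r=2, n=3
S=7(1-8)/-1=49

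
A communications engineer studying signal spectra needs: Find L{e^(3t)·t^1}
First shifting: L{e^(at)f(t)}=F(s-a)
L{t^1}=1/s^2
Shift s → s-3: 1/(s-3)^2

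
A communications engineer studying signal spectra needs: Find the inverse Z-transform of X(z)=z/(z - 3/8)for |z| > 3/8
Standard pair: z/(z-a) <-> a^n * u[n] for causal signals
With a = 3/8: x[n] = (3/8)^n * u[n]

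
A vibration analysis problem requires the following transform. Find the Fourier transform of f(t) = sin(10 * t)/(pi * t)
sin(W*t)/(pi*t) = (W/pi)*sinc(W*t/pi) is the impulse response of the ideal low-pass filter with cutoff W (here W = 10).
Its Fourier transform is a rectangular function:
F(omega) = 1 for |omega| < 10, 0 otherwise

Answer: rect(omega/20) [i.e., 1 for |omega| < 10, 0 otherwise]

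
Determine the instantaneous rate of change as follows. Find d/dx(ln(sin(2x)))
Chain rule: d/dx[ln(u)]=u'/u where u=sin(2x)
u'=2cos(2x)

Answer: (2cos(2x))/(sin(2x))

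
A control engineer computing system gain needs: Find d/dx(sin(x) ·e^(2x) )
Product rule: (fg)' = f'g + fg'
f = sin(x), f' = cos(x)
g = e^(2x), g' = 2·e^(2x)

Answer: cos(x)·e^(2x) + 2·sin(x)·e^(2x)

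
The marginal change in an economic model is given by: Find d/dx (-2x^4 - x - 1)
Power rule: d/dx(ax^n)=n·a·x^(n-1)
Term by term: -8·x^3 - 1

Answer: -8x^3 - 1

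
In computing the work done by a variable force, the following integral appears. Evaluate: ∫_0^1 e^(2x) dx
Antiderivative: (1/2)e^(2x)
Evaluate: (1/2)(e^2 - 1)

Answer: (e^2 - 1)/2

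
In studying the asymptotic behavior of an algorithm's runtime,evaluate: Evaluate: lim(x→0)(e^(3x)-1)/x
L'Hôpital (0/0): lim 3e^(3x)/1 = 3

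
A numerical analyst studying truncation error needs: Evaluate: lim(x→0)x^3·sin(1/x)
Squeeze theorem: -|x^3| ≤ x^3·sin(1/x) ≤ |x^3|
Since x^3 → 0 as x → 0, by squeeze theorem the limit is 0

Answer: 0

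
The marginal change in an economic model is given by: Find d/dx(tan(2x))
Chain rule: d/dx[tan(u)] = sec²(u)·u' where u = 2x
u' = 2

Answer: 2·sec²(2x)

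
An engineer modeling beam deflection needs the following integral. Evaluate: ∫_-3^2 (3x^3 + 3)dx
Step 1: Find antiderivative F(x)=(3/4)x^4+3x
Step 2: F(2) - F(-3)=18 - (207/4)=-135/4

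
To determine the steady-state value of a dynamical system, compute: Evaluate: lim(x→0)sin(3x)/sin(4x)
sin(u) ≈ u for small u:
sin(3x)/sin(4x) ≈ 3x/(4x) = 3/4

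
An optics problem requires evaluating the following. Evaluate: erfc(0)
erfc(x)=1 - erf(x); erfc(0)=1 - erf(0)=1 - 0=1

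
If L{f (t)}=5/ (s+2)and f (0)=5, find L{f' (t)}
L{f'(t)}=s·F(s) - f(0)=5s/(s + 2) - 5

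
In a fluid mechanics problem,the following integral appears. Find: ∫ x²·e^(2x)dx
Integration by parts twice:
First: u=x², dv=e^(2x) dx => x²e^(2x)/2 - (2/2)∫ xe^(2x) dx
Second (∫ xe^(2x) dx): xe^(2x)/2 - e^(2x)/4
Combining: e^(2x)(x²/2-2x/4+2/8)+C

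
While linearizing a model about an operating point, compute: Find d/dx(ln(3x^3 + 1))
Chain rule: d/dx[ln(u)] = u'/u where u = 3x^3 + 1
u' = 9x^2

Answer: (9x^2)/(3x^3 + 1)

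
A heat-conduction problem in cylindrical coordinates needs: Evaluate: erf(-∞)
erf(-∞) = -1 (the error function is odd, so erf(-∞) = -erf(∞) = -1)

Answer: -1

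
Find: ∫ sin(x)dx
Using standard integral: ∫ sin(x) dx = -cos(x) + C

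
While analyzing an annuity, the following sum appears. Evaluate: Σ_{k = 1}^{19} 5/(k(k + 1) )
Partial fractions: 5/(k(k + 1))=5/k - 5/(k + 1)
Telescoping sum: 5(1 - 1/20)=5·19/20

Answer: 19/4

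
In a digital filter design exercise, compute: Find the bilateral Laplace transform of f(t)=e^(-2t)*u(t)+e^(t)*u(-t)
For e^(-2t) * u(t): L=1/(s+2), Re(s) > -2
For e^(t) * u(-t): L=-1/(s-1), Re(s) < 1
Combined: F(s)=1/(s+2)-1/(s-1), -2 < Re(s) < 1

Answer: 1/(s+2)-1/(s-1), ROC: -2 < Re(s) < 1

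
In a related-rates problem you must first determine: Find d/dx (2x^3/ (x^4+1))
Quotient rule: (f/g)' = (f'g - fg')/g²
f = 2x^3, f' = 6x^2
g = x^4+1, g' = 4x^3

Answer: (6x^2·(x^4+1)-8x^6)/(x^4+1)²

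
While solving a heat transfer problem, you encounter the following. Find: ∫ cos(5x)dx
Using substitution u = 5x: ∫ cos(u) du/5 = sin(u)/5 + C

Answer: (1/5)sin(5x) + C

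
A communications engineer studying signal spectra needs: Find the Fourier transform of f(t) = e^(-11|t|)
Using the standard pair: F{e^(-a|t|)}=2a/(a^2 + omega^2)
With a=11: F(omega)=22/(121 + omega^2)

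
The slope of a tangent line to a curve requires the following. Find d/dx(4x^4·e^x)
Product rule: (fg)'=f'g+fg'
f=4x^4, f'=16x^3
g=e^x, g'=e^x

Answer: 16x^3·e^x+4x^4·e^x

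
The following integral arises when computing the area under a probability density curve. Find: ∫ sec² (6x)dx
Since d/dx[tan(6x)]=6sec²(6x), integral=tan(6x)/6 + C

Answer: (1/6)tan(6x) + C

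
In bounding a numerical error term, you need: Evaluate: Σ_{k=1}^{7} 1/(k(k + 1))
Partial fractions: 1/(k(k+1)) = 1/k - 1/(k+1)
Telescoping sum: 1(1-1/8) = 1·7/8

Answer: 7/8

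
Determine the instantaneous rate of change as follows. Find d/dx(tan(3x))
Chain rule: d/dx[tan(u)] = sec²(u)·u' where u = 3x
u' = 3

Answer: 3·sec²(3x)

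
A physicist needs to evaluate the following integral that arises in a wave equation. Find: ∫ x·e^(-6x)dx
Integration by parts: u = x, dv = e^(-6x) dx
du = dx, v = e^(-6x)/(-6)
= x·e^(-6x)/(-6) - ∫ e^(-6x)/(-6) dx
= x·e^(-6x)/(-6) - e^(-6x)/36 + C

Answer: e^(-6x)(x/(-6) - 1/36) + C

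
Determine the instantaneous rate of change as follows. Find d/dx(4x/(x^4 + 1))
Quotient rule: (f/g)'=(f'g - fg')/g²
f=4x, f'=4
g=x^4+1, g'=4x^3

Answer: (4·(x^4+1)-16x^4)/(x^4+1)²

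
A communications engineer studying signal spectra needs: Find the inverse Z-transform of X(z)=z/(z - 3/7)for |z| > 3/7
Standard pair: z/(z-a) <-> a^n*u[n] for causal signals
With a=3/7: x[n]=(3/7)^n*u[n]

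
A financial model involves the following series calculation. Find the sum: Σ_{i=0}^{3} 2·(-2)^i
Geometric series: S=a(1 - r^n)/(1 - r)
a=2, r=-2, n=4
S=2(1-16)/3=-10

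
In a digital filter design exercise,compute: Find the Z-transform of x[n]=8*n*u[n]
Z{n*u[n]}=z/(z-1)^2
By linearity: Z{8*n*u[n]}=8z/(z-1)^2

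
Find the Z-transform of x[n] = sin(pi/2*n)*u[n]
Z{sin(w0 * n) * u[n]} = z * sin(w0)/(z^2-2z * cos(w0)+1)
With w0 = pi/2: X(z) = z * sin(pi/2)/(z^2-2z * cos(pi/2)+1)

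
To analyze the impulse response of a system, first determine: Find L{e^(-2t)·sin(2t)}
First shifting: L{e^(at)f(t)} = F(s-a)
L{sin(2t)} = 2/(s² + 4)
Shift: 2/((s + 2)² + 4)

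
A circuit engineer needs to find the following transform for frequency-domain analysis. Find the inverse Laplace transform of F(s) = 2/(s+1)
L^(-1){2/(s-a)}=c·e^(at)
Here a=-1, c=2

Answer: 2e^(-t)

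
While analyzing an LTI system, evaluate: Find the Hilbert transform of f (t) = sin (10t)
The Hilbert transform shifts each frequency component by -pi/2.
H{sin(wt)}=-cos(wt)
With w=10: H{sin(10t)}=-cos(10t)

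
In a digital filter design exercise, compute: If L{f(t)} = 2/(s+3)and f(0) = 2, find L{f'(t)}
L{f'(t)}=s·F(s) - f(0)=2s/(s+3)-2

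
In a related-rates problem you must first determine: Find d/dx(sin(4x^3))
Chain rule: d/dx[sin(u)] = cos(u)·u' where u = 4x^3
u' = 12x^2

Answer: 12x^2·cos(4x^3)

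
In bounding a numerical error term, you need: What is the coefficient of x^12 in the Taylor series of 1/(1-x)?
1/(1-x) = Σ x^n for |x|<1
All coefficients are 1

Answer: 1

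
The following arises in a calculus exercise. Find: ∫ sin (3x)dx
Using substitution u=3x: ∫ sin(u) du/3=-cos(u)/3 + C

Answer: (-1/3)cos(3x) + C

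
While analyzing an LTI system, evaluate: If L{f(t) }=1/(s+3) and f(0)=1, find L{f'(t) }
L{f'(t)}=s·F(s) - f(0)=s/(s + 3) - 1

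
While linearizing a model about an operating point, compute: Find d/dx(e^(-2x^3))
Chain rule: d/dx[e^u] = e^u · u' where u = -2x^3
u' = -6x^2

Answer: -6x^2·e^(-2x^3)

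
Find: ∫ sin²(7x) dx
Using identity sin²(u)=(1 - cos(2u))/2:
∫ (1 - cos(14x))/2 dx=x/2 - sin(14x)/28 + C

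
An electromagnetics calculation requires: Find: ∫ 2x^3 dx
Using power rule: ∫ 2x^3 dx=2/4 x^4 + C=(1/2)x^4 + C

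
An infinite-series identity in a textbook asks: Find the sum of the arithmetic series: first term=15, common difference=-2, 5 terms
Last term: a_n = 15+(5-1)·-2 = 7
Sum = n(a_1+a_n)/2 = 5(15+7)/2 = 55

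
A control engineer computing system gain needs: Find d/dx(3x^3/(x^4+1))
Quotient rule: (f/g)'=(f'g - fg')/g²
f=3x^3, f'=9x^2
g=x^4+1, g'=4x^3

Answer: (9x^2·(x^4+1)-12x^6)/(x^4+1)²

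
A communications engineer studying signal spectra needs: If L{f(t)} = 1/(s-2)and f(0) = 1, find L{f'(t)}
L{f'(t)} = s·F(s) - f(0) = s/(s-2) - 1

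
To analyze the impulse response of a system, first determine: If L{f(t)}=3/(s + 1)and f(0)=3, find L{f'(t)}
L{f'(t)} = s·F(s) - f(0) = 3s/(s+1)-3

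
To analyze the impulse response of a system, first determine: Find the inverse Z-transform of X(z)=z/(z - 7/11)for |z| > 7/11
Standard pair: z/(z-a) <-> a^n * u[n] for causal signals
With a = 7/11: x[n] = (7/11)^n * u[n]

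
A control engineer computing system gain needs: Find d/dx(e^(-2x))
Chain rule: d/dx[e^u] = e^u · u' where u = -2x
u' = -2

Answer: -2·e^(-2x)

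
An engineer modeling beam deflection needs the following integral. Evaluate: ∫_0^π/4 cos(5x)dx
Antiderivative: sin(5x)/5
Evaluate at bounds: [sin(5·π/4)/5] - [sin(5·0)/5]
=((-√2/2) - (0))/5=-√2/10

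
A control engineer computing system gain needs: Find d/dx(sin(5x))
Chain rule: d/dx[sin(u)]=cos(u)·u' where u=5x
u'=5

Answer: 5·cos(5x)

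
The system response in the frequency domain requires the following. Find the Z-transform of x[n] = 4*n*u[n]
Z{n*u[n]} = z/(z-1)^2
By linearity: Z{4*n*u[n]} = 4z/(z-1)^2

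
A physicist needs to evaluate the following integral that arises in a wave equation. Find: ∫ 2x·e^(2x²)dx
Let u = 2x², du = 4x dx
∫ (1/2)e^u du = e^u/2+C

Answer: e^(2x²)/2+C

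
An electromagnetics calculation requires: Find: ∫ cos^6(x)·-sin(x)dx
Let u = cos(x), du = -sin(x) dx
∫ u^6 du = u^7/7 + C

Answer: cos^7(x)/7 + C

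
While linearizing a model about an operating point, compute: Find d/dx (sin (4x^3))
Chain rule: d/dx[sin(u)] = cos(u)·u' where u = 4x^3
u' = 12x^2

Answer: 12x^2·cos(4x^3)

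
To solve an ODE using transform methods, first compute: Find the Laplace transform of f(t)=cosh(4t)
L{cosh(at)}=s/(s²-a²)
L{cosh(4t)}=s/(s²-16)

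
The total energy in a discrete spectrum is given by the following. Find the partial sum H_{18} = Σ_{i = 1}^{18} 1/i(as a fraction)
H_18=1 + 1/2 + 1/3 + ... + 1/18
=14274301/4084080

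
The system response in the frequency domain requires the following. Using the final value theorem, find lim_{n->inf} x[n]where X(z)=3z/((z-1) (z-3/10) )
Final value theorem: lim x[n] = lim_{z->1} (z-1) * X(z)
(z-1) * X(z) = 3z/(z-3/10)
As z->1: 3/(1-3/10) = 3/(7/10) = 30/7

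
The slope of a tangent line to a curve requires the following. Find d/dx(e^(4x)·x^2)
Product rule: (fg)'=f'g + fg'
f=e^(4x), f'=4·e^(4x)
g=x^2, g'=2x

Answer: 4·e^(4x)·x^2 + 2·e^(4x)·x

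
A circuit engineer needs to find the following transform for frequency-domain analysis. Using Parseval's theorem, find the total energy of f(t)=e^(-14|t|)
Parseval's theorem: E=integral |f(t)|^2 dt=(1/2pi) integral |F(omega)|^2 domega
E=integral_{-inf}^{inf} e^(-28|t|) dt=2 * integral_0^inf e^(-28t) dt=2/(2 * 14)=1/14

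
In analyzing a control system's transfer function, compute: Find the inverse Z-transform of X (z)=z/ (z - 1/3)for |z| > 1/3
Standard pair: z/(z-a) <-> a^n * u[n] for causal signals
With a=1/3: x[n]=(1/3)^n * u[n]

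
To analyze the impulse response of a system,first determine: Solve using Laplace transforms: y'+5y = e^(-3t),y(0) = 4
Take L: sY - 4 + 5Y = 1/(s + 3)
Y(s + 5) = 1/(s + 3) + 4
Y = 1/((s + 3)(s + 5)) + 4/(s + 5)
Partial fractions: 1/((s + 3)(s + 5)) = (1/2)/(s + 3) - (1/2)/(s + 5)
So Y = (1/2)/(s + 3) + (7/2)/(s + 5)
Inverse Laplace transform (L^(-1){1/(s + 3)} = e^(-3t), L^(-1){1/(s + 5)} = e^(-5t)):

Answer: y(t) = (1/2)·e^(-3t) + (7/2)·e^(-5t)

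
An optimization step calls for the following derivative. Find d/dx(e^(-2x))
Chain rule: d/dx[e^u]=e^u · u' where u=-2x
u'=-2

Answer: -2·e^(-2x)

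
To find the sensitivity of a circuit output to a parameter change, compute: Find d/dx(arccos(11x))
d/dx[arccos(u)]=-u'/√(1-u²), u=11x, u'=11

Answer: -11/√(1 - 121x²)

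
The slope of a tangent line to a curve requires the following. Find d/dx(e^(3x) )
Chain rule: d/dx[e^u]=e^u · u' where u=3x
u'=3

Answer: 3·e^(3x)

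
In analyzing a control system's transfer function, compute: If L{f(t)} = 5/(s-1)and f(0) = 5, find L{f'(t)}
L{f'(t)} = s·F(s) - f(0) = 5s/(s-1)-5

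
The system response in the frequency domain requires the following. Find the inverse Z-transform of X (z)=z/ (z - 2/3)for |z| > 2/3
Standard pair: z/(z-a) <-> a^n*u[n] for causal signals
With a = 2/3: x[n] = (2/3)^n*u[n]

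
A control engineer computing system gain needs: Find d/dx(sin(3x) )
Chain rule: d/dx[sin(u)]=cos(u)·u' where u=3x
u'=3

Answer: 3·cos(3x)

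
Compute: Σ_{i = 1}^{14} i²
Using formula: Σ i^2=n(n + 1)(2n + 1)/6=14·15·29/6=1015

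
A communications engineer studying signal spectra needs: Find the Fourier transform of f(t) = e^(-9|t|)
Using the standard pair: F{e^(-a|t|)} = 2a/(a^2 + omega^2)
With a = 9: F(omega) = 18/(81 + omega^2)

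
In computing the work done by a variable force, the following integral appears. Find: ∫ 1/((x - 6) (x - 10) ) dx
Partial fractions: 1/((x-6)(x-10))=A/(x-6)+B/(x-10)
A=-1/4, B=1/4
∫ [-1/4· 1/(x-6)+1/4· 1/(x-10)] dx
=(1/4)[ln|x-10| - ln|x-6|]+C

Answer: (1/4)·ln|(x-10)/(x-6)|+C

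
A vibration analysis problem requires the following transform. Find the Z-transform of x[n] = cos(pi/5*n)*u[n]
Z{cos(w0 * n) * u[n]}=z(z - cos(w0))/(z^2 - 2z * cos(w0) + 1)
With w0=pi/5: X(z)=z(z - cos(pi/5))/(z^2 - 2z * cos(pi/5) + 1)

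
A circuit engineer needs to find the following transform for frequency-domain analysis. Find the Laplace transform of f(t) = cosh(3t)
L{cosh(at)}=s/(s²-a²)
L{cosh(3t)}=s/(s²-9)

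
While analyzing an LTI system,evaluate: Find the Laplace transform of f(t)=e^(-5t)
L{e^(at)} = 1/(s-a)
L{e^(-5t)} = 1/(s + 5)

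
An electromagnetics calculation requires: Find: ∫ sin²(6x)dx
Using identity sin²(u) = (1 - cos(2u))/2:
∫ (1 - cos(12x))/2 dx = x/2 - sin(12x)/24+C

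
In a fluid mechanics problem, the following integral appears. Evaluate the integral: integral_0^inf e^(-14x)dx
integral_0^inf e^(-14x) dx = [-1/14*e^(-14x)]_0^inf
= 0 - (-1/14) = 1/14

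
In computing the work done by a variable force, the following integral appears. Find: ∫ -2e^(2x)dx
Since d/dx[e^(2x)] = 2e^(2x), we get -1 e^(2x)+C

Answer: -e^(2x)+C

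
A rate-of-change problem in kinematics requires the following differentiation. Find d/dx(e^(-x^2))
Chain rule: d/dx[e^u] = e^u · u' where u = -x^2
u' = -2x

Answer: -2x·e^(-x^2)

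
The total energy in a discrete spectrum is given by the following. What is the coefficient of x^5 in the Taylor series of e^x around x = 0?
Taylor series of e^x=Σ x^n/n!
Coefficient of x^5=1/5!=1/120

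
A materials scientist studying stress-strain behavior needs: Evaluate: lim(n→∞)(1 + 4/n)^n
This is the definition of e^4: lim(1+4/n)^n = e^4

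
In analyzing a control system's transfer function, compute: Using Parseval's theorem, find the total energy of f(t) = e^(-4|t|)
Parseval's theorem: E=integral |f(t)|^2 dt=(1/2pi) integral |F(omega)|^2 domega
E=integral_{-inf}^{inf} e^(-8|t|) dt=2*integral_0^inf e^(-8t) dt=2/(2*4)=1/4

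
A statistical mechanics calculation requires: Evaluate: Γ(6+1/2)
Γ(n + 1/2)=(2n)!√π/(4^n·n!)
=479001600√π/(4096·720)=(10395/64)·√π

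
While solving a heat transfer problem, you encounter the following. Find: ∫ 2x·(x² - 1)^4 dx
Let u=x² - 1, du=2x dx
∫ u^4 du=u^5/5 + C

Answer: (x² - 1)^5/5 + C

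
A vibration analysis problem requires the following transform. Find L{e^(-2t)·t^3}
First shifting: L{e^(at)f(t)}=F(s-a)
L{t^3}=6/s^4
Shift s → s+2: 6/(s+2)^4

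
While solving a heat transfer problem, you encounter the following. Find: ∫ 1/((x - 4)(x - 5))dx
Partial fractions: 1/((x-4)(x-5)) = A/(x-4)+B/(x-5)
A = -1, B = 1
∫ [-1· 1/(x-4)+1· 1/(x-5)] dx
= (1)[ln|x-5| - ln|x-4|]+C

Answer: ln|(x-5)/(x-4)|+C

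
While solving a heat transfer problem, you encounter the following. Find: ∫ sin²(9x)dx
Using identity sin²(u) = (1 - cos(2u))/2:
∫ (1 - cos(18x))/2 dx = x/2 - sin(18x)/36 + C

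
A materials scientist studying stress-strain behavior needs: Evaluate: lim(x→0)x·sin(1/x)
Squeeze theorem: -|x| ≤ x·sin(1/x) ≤ |x|
Since x → 0 as x → 0, by squeeze theorem the limit is 0

Answer: 0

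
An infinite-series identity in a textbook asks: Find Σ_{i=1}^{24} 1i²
=1·n(n+1)(2n+1)/6=1·24·25·49/6=4900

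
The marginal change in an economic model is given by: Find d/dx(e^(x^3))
Chain rule: d/dx[e^u] = e^u · u' where u = x^3
u' = 3x^2

Answer: 3x^2·e^(x^3)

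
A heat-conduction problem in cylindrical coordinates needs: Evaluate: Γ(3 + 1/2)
Γ(n + 1/2)=(2n)!√π/(4^n·n!)
=720√π/(64·6)=(15/8)·√π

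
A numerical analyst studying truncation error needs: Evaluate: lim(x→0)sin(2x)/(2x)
L'Hôpital (0/0): lim 2cos(2x)/2=2/2

Answer: 1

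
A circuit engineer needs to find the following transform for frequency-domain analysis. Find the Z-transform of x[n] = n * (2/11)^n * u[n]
Using the property Z{n * a^n * u[n]} = az/(z-a)^2
With a = 2/11: X(z) = (2/11)z/(z - 2/11)^2, |z| > 2/11

Answer: (2/11)z/(z - 2/11)^2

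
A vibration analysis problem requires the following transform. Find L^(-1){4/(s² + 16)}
L^(-1){w/(s²+w²)} = sin(wt)
Here w = 4

Answer: sin(4t)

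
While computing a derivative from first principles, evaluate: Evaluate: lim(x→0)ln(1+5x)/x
L'Hôpital (0/0): lim 5/(1+5x) / 1=5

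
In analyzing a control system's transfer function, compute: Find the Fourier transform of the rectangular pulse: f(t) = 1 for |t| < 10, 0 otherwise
F(omega) = integral from -10 to 10 of e^(-j*omega*t) dt
= 2*sin(10*omega)/omega = 20*sinc(10*omega/pi)

Answer: 2*sin(10*omega)/omega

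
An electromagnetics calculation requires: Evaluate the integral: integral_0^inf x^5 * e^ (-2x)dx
This is a Gamma integral. Substitute u=2x (du=2 dx):
integral_0^inf x^5 * e^(-2x) dx=(1/2^6) integral_0^inf u^5 * e^(-u) du
=Gamma(6)/2^6=5!/2^6=120/64

Answer: 15/8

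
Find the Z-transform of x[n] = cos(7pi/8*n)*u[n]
Z{cos(w0 * n) * u[n]}=z(z - cos(w0))/(z^2 - 2z * cos(w0) + 1)
With w0=7pi/8: X(z)=z(z - cos(7pi/8))/(z^2 - 2z * cos(7pi/8) + 1)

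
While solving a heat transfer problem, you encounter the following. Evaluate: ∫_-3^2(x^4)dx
Step 1: Find antiderivative F(x) = (1/5)x^5
Step 2: F(2) - F(-3) = 32/5 - (-243/5) = 55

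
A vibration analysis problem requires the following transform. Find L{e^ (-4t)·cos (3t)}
First shifting: L{e^(at)f(t)} = F(s-a)
L{cos(3t)} = s/(s²+9)
Shift: (s+4)/((s+4)²+9)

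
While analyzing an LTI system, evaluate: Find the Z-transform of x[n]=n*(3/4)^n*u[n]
Using the property Z{n*a^n*u[n]}=az/(z-a)^2
With a=3/4: X(z)=(3/4)z/(z - 3/4)^2, |z| > 3/4

Answer: (3/4)z/(z - 3/4)^2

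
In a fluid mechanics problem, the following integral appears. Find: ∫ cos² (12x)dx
Using identity cos²(u) = (1 + cos(2u))/2:
∫ (1 + cos(24x))/2 dx = x/2 + sin(24x)/48 + C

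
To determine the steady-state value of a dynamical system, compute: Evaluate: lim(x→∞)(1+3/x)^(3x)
Rewrite as [(1+3/x)^x]^3.
lim(1+3/x)^x=e^3, so limit=(e^3)^3=e^9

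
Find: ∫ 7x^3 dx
Using power rule: ∫ 7x^3 dx = 7/4 x^4+C = (7/4)x^4+C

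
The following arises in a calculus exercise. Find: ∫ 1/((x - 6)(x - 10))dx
Partial fractions: 1/((x-6)(x-10)) = A/(x-6)+B/(x-10)
A = -1/4, B = 1/4
∫ [-1/4· 1/(x-6)+1/4· 1/(x-10)] dx
= (1/4)[ln|x-10| - ln|x-6|]+C

Answer: (1/4)·ln|(x-10)/(x-6)|+C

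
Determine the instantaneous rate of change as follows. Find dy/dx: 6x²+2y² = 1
Differentiate: 12x+4y·(dy/dx) = 0
dy/dx = -12x/(4y) = -3·(x/y)

Answer: dy/dx = -3·(x/y)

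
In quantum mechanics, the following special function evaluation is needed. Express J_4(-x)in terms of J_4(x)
For integer n: J_n(-x) = (-1)^n J_n(x)
With n = 4: J_4(-x) = (-1)^4 J_4(x) = J_4(x)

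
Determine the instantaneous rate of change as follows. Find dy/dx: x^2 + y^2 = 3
Differentiate: 2x+2y·(dy/dx)=0
dy/dx=-2x/(2y)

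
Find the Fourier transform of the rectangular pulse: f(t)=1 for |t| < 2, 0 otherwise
F(omega)=integral from -2 to 2 of e^(-j*omega*t) dt
=2*sin(2*omega)/omega=4*sinc(2*omega/pi)

Answer: 2*sin(2*omega)/omega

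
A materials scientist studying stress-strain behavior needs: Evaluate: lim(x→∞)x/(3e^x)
Apply L'Hôpital 1 times (∞/∞ each time):
Eventually get 1!/(3e^x) → 0

Answer: 0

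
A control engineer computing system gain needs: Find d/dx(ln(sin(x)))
Chain rule: d/dx[ln(u)]=u'/u where u=sin(x)
u'=cos(x)

Answer: (cos(x))/(sin(x))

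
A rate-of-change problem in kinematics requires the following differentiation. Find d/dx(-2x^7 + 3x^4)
Power rule: d/dx(ax^n) = n·a·x^(n-1)
Term by term: -14·x^6+12·x^3

Answer: -14x^6+12x^3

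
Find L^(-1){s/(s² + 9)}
L^(-1){s/(s²+w²)}=cos(wt)
Here w=3

Answer: cos(3t)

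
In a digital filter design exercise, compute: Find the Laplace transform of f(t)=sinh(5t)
L{sinh(at)} = a/(s²-a²)
L{sinh(5t)} = 5/(s²-25)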